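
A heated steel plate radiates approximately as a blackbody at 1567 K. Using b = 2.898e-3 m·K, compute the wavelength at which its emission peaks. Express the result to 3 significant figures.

Wien's displacement law: λ_max = b/T = (2.898×10⁻³ m·K)/(1567 K) = 1.849×10⁻⁶ m.
That is 1.85×10³ nm, in the infrared range.

λ_max ≈ 1.85×10³ nm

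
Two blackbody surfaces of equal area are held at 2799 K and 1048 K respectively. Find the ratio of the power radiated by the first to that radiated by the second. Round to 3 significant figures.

P₁/P₂ ≈ 50.9

With equal areas, P₁/P₂ = (T₁/T₂)⁴ = (2799/1048)⁴ = 50.9.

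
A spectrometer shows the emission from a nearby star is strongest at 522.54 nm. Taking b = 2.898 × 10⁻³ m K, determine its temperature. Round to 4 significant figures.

T ≈ 5546 K

Wien's law gives T = b/λ_max = (2.898×10⁻³ m·K)/(5.2254×10⁻⁷ m) = 5546 K.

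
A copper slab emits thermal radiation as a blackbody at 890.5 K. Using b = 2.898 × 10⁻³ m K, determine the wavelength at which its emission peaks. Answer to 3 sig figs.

Wien's displacement law: λ_max = b/T = (2.898×10⁻³ m·K)/(890.5 K) = 3.254×10⁻⁶ m.
That is 3.25 μm, in the infrared range.

λ_max ≈ 3.25 μm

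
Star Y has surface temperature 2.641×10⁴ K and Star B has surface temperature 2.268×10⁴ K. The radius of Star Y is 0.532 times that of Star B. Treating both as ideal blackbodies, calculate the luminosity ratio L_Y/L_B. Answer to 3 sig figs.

L_Y/L_B ≈ 0.520

L ∝ R²T⁴, so L_Y/L_B = (R_Y/R_B)²(T_Y/T_B)⁴ = (0.532)² × (2.641×10⁴/2.268×10⁴)⁴ = 0.283024 × 1.83866 = 0.520.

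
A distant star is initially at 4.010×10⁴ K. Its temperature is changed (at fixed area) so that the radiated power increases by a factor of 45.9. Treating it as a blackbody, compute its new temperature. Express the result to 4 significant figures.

P ∝ T⁴, so T₂/T₁ = (P₂/P₁)^(1/4) = (45.9)^(1/4) = 2.60287.
T₂ = 4.010×10⁴ × 2.60287 = 1.044×10⁵ K.

T₂ ≈ 1.044×10⁵ K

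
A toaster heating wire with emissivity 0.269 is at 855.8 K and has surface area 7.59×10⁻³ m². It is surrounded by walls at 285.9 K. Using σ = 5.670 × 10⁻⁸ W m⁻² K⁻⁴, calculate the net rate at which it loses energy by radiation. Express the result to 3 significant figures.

Net loss ≈ 61.3 W

Area A = 7.59×10⁻³ m².
Net radiated power P_net = εσA(T⁴ − T₀⁴) = 0.269×5.670×10⁻⁸×7.59×10⁻³×(855.8⁴ − 285.9⁴).
T⁴ − T₀⁴ = 5.36400×10¹¹ − 6.68123×10⁹ = 5.29719×10¹¹ K⁴, so P_net = 61.3 W.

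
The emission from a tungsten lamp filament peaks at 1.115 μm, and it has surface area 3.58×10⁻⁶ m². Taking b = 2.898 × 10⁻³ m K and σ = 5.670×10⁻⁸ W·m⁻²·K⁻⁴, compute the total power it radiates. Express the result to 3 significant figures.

Wien's law: T = b/λ_max = 2.898×10⁻³/1.115×10⁻⁶ = 2599.10 K.
Area A = 3.58×10⁻⁶ m².
Then P = σAT⁴ = 5.670×10⁻⁸×3.58×10⁻⁶×(2599.10)⁴ = 9.26 W.

P ≈ 9.26 W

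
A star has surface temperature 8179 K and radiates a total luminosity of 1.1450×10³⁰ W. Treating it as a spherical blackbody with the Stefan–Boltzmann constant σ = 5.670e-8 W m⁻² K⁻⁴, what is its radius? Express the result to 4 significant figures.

R ≈ 1.895×10¹⁰ m

L = 4πR²σT⁴ ⇒ R = √(L/(4πσT⁴)).
σT⁴ = 2.53737×10⁸ W/m², so R = √(1.1450×10³⁰/(4π×2.53737×10⁸)) = 1.895×10¹⁰ m.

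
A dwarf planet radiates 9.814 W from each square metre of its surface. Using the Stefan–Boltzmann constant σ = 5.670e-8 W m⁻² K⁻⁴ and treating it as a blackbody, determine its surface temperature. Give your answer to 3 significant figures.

I = σT⁴, so T = (I/σ)^(1/4) = (9.814/(5.670×10⁻⁸))^(1/4) = 115 K.

T ≈ 115 K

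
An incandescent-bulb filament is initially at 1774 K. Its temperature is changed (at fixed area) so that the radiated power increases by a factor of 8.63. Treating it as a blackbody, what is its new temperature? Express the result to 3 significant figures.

T₂ ≈ 3.04×10³ K

P ∝ T⁴, so T₂/T₁ = (P₂/P₁)^(1/4) = (8.63)^(1/4) = 1.71397.
T₂ = 1774 × 1.71397 = 3.04×10³ K.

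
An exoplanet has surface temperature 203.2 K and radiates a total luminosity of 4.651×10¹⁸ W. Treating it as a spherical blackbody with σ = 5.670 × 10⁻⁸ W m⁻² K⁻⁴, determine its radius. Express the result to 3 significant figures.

R ≈ 6.19×10⁷ m

L = 4πR²σT⁴ ⇒ R = √(L/(4πσT⁴)).
σT⁴ = 96.6669 W/m², so R = √(4.651×10¹⁸/(4π×96.6669)) = 6.19×10⁷ m.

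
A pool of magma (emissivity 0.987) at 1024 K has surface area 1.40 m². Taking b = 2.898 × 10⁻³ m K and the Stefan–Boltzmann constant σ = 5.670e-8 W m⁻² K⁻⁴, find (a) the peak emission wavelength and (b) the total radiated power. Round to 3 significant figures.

λ_max ≈ 2.83 μm; P ≈ 8.61×10⁴ W

(a) λ_max = b/T = 2.898×10⁻³/1024 = 2.830×10⁻⁶ m = 2.83 μm.
Area A = 1.40 m².
(b) P = εσAT⁴ = 0.987×5.670×10⁻⁸×1.40×(1024)⁴ = 8.61×10⁴ W.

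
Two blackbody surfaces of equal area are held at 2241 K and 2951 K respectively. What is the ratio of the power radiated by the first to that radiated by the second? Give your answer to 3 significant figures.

With equal areas, P₁/P₂ = (T₁/T₂)⁴ = (2241/2951)⁴ = 0.333.

P₁/P₂ ≈ 0.333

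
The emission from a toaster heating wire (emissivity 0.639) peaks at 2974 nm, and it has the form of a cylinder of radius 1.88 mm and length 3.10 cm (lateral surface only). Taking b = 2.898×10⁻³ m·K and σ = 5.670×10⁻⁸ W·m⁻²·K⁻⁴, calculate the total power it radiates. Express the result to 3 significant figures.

P ≈ 12.0 W

Wien's law: T = b/λ_max = 2.898×10⁻³/2.974×10⁻⁶ = 974.445 K.
Lateral area A = 2πrL = 2π×1.88×10⁻³×0.0310 = 3.66184×10⁻⁴ m².
Then P = εσAT⁴ = 0.639×5.670×10⁻⁸×3.66184×10⁻⁴×(974.445)⁴ = 12.0 W.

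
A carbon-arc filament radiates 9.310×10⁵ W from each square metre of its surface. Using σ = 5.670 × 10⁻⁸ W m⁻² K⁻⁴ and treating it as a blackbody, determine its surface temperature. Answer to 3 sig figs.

I = σT⁴, so T = (I/σ)^(1/4) = (9.310×10⁵/(5.670×10⁻⁸))^(1/4) = 2.01×10³ K.

T ≈ 2.01×10³ K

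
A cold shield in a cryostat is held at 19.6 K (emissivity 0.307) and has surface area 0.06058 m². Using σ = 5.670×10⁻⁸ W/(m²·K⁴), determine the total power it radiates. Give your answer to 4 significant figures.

P ≈ 1.556×10⁻⁴ W

Area A = 0.06058 m².
P = εσAT⁴ = 0.307 × 5.670×10⁻⁸ × 0.06058 × (19.6)⁴ = 1.556×10⁻⁴ W.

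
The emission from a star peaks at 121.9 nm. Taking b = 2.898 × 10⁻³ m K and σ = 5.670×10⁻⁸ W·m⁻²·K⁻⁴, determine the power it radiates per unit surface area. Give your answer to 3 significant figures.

Wien's law: T = b/λ_max = 2.898×10⁻³/1.219×10⁻⁷ = 23773.6 K.
Then I = σT⁴ = 5.670×10⁻⁸×(23773.6)⁴ = 1.81×10¹⁰ W/m².

I ≈ 1.81×10¹⁰ W/m²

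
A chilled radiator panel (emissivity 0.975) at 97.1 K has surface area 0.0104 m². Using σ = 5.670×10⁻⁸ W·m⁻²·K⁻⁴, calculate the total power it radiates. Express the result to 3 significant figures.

P ≈ 0.0511 W

Area A = 0.0104 m².
P = εσAT⁴ = 0.975 × 5.670×10⁻⁸ × 0.0104 × (97.1)⁴ = 0.0511 W.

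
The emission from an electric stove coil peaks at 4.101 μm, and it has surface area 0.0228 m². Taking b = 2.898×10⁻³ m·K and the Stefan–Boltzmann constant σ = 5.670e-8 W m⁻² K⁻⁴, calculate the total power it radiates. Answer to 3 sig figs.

P ≈ 322 W

Wien's law: T = b/λ_max = 2.898×10⁻³/4.101×10⁻⁶ = 706.657 K.
Area A = 0.0228 m².
Then P = σAT⁴ = 5.670×10⁻⁸×0.0228×(706.657)⁴ = 322 W.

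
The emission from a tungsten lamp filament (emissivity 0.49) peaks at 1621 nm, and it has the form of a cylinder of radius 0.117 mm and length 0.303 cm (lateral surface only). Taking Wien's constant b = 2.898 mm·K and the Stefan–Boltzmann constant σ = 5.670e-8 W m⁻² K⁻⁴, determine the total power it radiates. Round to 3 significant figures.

Wien's law: T = b/λ_max = 2.898×10⁻³/1.621×10⁻⁶ = 1787.79 K.
Lateral area A = 2πrL = 2π×1.17×10⁻⁴×3.03×10⁻³ = 2.22745×10⁻⁶ m².
Then P = εσAT⁴ = 0.49×5.670×10⁻⁸×2.22745×10⁻⁶×(1787.79)⁴ = 0.632 W.

P ≈ 0.632 W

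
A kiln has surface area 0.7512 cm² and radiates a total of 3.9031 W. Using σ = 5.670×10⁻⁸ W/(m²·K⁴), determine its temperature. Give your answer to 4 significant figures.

Area A = 0.7512 cm² = 7.512×10⁻⁵ m².
P = σAT⁴ ⇒ T = (P/(σA))^(1/4) = (3.9031/(5.670×10⁻⁸×7.512×10⁻⁵))^(1/4) = 978.4 K.

T ≈ 978.4 K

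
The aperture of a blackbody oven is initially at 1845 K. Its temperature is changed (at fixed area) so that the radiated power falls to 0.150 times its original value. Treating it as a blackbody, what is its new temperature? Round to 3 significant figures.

P ∝ T⁴, so T₂/T₁ = (P₂/P₁)^(1/4) = (0.150)^(1/4) = 0.622333.
T₂ = 1845 × 0.622333 = 1.15×10³ K.

T₂ ≈ 1.15×10³ K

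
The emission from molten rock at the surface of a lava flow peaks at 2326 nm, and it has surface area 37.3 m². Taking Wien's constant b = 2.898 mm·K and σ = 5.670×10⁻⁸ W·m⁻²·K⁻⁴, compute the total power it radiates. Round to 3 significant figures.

Wien's law: T = b/λ_max = 2.898×10⁻³/2.326×10⁻⁶ = 1245.92 K.
Area A = 37.3 m².
Then P = σAT⁴ = 5.670×10⁻⁸×37.3×(1245.92)⁴ = 5.10×10⁶ W.

P ≈ 5.10×10⁶ W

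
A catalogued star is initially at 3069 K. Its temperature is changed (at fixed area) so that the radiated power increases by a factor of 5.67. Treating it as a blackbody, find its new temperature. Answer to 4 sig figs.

T₂ ≈ 4736 K

P ∝ T⁴, so T₂/T₁ = (P₂/P₁)^(1/4) = (5.67)^(1/4) = 1.54311.
T₂ = 3069 × 1.54311 = 4736 K.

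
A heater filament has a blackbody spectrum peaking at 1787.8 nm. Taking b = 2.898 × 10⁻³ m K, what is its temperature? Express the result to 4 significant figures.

T ≈ 1621 K

Wien's law gives T = b/λ_max = (2.898×10⁻³ m·K)/(1.7878×10⁻⁶ m) = 1621 K.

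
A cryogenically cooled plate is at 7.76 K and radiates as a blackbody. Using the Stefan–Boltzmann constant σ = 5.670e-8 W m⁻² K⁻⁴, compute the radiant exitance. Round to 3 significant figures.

Stefan–Boltzmann: I = σT⁴ = 5.670×10⁻⁸ × (7.76)⁴ = 2.06×10⁻⁴ W/m².

I ≈ 2.06×10⁻⁴ W/m²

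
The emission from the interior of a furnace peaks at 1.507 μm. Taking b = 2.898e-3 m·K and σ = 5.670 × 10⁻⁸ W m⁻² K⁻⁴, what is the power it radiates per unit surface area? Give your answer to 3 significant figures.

I ≈ 7.75×10⁵ W/m²

Wien's law: T = b/λ_max = 2.898×10⁻³/1.507×10⁻⁶ = 1923.03 K.
Then I = σT⁴ = 5.670×10⁻⁸×(1923.03)⁴ = 7.75×10⁵ W/m².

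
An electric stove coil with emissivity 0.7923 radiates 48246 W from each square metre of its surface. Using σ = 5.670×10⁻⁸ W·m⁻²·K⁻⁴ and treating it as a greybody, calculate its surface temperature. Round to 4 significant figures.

T ≈ 1018 K

I = εσT⁴, so T = (I/εσ)^(1/4) = (48246/(0.7923×5.670×10⁻⁸))^(1/4) = 1018 K.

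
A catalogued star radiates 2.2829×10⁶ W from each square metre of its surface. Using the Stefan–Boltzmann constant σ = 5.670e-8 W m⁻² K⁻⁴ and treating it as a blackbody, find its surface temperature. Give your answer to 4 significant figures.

I = σT⁴, so T = (I/σ)^(1/4) = (2.2829×10⁶/(5.670×10⁻⁸))^(1/4) = 2519 K.

T ≈ 2519 K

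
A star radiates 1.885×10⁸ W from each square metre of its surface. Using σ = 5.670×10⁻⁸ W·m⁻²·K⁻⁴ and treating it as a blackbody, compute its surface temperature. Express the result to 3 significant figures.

T ≈ 7.59×10³ K

I = σT⁴, so T = (I/σ)^(1/4) = (1.885×10⁸/(5.670×10⁻⁸))^(1/4) = 7.59×10³ K.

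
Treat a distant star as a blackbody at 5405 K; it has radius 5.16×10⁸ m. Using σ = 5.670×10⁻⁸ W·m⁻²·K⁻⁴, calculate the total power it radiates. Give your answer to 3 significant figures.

Surface area A = 4πR² = 4π(5.16×10⁸ m)² = 3.34587×10¹⁸ m².
P = σAT⁴ = 5.670×10⁻⁸ × 3.34587×10¹⁸ × (5405)⁴ = 1.62×10²⁶ W.

P ≈ 1.62×10²⁶ W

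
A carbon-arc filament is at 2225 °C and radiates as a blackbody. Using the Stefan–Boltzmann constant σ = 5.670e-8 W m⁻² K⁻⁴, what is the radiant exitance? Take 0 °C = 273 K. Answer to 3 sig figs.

T = 2225 °C + 273 = 2498 K.
Stefan–Boltzmann: I = σT⁴ = 5.670×10⁻⁸ × (2498)⁴ = 2.21×10⁶ W/m².

I ≈ 2.21×10⁶ W/m²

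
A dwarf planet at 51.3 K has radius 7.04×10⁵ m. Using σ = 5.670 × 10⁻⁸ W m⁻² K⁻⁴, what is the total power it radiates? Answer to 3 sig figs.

P ≈ 2.45×10¹² W

Surface area A = 4πR² = 4π(7.04×10⁵ m)² = 6.22809×10¹² m².
P = σAT⁴ = 5.670×10⁻⁸ × 6.22809×10¹² × (51.3)⁴ = 2.45×10¹² W.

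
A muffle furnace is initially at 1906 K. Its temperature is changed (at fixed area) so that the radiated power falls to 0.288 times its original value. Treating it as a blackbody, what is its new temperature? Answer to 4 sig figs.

T₂ ≈ 1396 K

P ∝ T⁴, so T₂/T₁ = (P₂/P₁)^(1/4) = (0.288)^(1/4) = 0.732568.
T₂ = 1906 × 0.732568 = 1396 K.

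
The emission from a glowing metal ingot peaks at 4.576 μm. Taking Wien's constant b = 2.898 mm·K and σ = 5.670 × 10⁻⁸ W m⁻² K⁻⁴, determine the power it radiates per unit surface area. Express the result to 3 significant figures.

I ≈ 9.12×10³ W/m²

Wien's law: T = b/λ_max = 2.898×10⁻³/4.576×10⁻⁶ = 633.304 K.
Then I = σT⁴ = 5.670×10⁻⁸×(633.304)⁴ = 9.12×10³ W/m².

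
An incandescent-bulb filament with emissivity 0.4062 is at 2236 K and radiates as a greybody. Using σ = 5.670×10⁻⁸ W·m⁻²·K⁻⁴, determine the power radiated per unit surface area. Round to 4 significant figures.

I ≈ 5.757×10⁵ W/m²

Stefan–Boltzmann: I = εσT⁴ = 0.4062 × 5.670×10⁻⁸ × (2236)⁴ = 5.757×10⁵ W/m².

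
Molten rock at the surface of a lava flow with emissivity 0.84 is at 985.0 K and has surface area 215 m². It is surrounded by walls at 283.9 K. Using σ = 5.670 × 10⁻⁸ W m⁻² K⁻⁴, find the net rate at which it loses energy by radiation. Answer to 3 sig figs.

Area A = 215 m².
Net radiated power P_net = εσA(T⁴ − T₀⁴) = 0.84×5.670×10⁻⁸×215×(985.0⁴ − 283.9⁴).
T⁴ − T₀⁴ = 9.41337×10¹¹ − 6.49623×10⁹ = 9.34841×10¹¹ K⁴, so P_net = 9.57×10⁶ W.

Net loss ≈ 9.57×10⁶ W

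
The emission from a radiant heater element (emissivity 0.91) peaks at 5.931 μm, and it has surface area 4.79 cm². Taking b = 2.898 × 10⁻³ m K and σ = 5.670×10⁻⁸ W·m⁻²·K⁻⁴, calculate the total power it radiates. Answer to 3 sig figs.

P ≈ 1.41 W

Wien's law: T = b/λ_max = 2.898×10⁻³/5.931×10⁻⁶ = 488.619 K.
Area A = 4.79 cm² = 4.79×10⁻⁴ m².
Then P = εσAT⁴ = 0.91×5.670×10⁻⁸×4.79×10⁻⁴×(488.619)⁴ = 1.41 W.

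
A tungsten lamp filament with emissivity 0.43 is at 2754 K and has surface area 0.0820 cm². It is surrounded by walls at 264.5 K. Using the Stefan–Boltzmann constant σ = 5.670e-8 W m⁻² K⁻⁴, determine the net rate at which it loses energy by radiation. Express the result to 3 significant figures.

Area A = 0.0820 cm² = 8.20×10⁻⁶ m².
Net radiated power P_net = εσA(T⁴ − T₀⁴) = 0.43×5.670×10⁻⁸×8.20×10⁻⁶×(2754⁴ − 264.5⁴).
T⁴ − T₀⁴ = 5.75249×10¹³ − 4.89444×10⁹ = 5.75200×10¹³ K⁴, so P_net = 11.5 W.

Net loss ≈ 11.5 W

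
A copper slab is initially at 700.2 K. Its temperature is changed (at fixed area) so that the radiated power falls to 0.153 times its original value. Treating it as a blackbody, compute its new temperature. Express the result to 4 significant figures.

P ∝ T⁴, so T₂/T₁ = (P₂/P₁)^(1/4) = (0.153)^(1/4) = 0.625422.
T₂ = 700.2 × 0.625422 = 437.9 K.

T₂ ≈ 437.9 K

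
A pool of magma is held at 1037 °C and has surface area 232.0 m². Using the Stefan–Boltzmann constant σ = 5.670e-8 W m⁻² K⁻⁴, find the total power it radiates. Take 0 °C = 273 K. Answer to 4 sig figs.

T = 1037 °C + 273 = 1310 K.
Area A = 232.0 m².
P = σAT⁴ = 5.670×10⁻⁸ × 232.0 × (1310)⁴ = 3.874×10⁷ W.

P ≈ 3.874×10⁷ W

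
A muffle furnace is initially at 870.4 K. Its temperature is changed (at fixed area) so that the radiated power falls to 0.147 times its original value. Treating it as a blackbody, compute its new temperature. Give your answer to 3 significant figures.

T₂ ≈ 539 K

P ∝ T⁴, so T₂/T₁ = (P₂/P₁)^(1/4) = (0.147)^(1/4) = 0.619198.
T₂ = 870.4 × 0.619198 = 539 K.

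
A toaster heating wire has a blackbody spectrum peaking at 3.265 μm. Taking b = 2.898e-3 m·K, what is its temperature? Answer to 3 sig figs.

T ≈ 888 K

Wien's law gives T = b/λ_max = (2.898×10⁻³ m·K)/(3.265×10⁻⁶ m) = 888 K.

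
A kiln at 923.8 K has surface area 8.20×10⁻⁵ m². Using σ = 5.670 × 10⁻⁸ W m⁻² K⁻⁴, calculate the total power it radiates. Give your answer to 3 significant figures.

Area A = 8.20×10⁻⁵ m².
P = σAT⁴ = 5.670×10⁻⁸ × 8.20×10⁻⁵ × (923.8)⁴ = 3.39 W.

P ≈ 3.39 W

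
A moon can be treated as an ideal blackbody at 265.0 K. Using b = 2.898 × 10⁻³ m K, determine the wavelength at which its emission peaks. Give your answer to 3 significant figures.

λ_max ≈ 10.9 μm

Wien's displacement law: λ_max = b/T = (2.898×10⁻³ m·K)/(265.0 K) = 1.094×10⁻⁵ m.
That is 10.9 μm, in the infrared range.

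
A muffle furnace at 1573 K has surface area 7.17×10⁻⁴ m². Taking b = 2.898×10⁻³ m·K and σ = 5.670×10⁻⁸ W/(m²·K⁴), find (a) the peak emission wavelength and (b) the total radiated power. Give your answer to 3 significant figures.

λ_max ≈ 1.84 μm; P ≈ 249 W

(a) λ_max = b/T = 2.898×10⁻³/1573 = 1.842×10⁻⁶ m = 1.84 μm.
Area A = 7.17×10⁻⁴ m².
(b) P = σAT⁴ = 5.670×10⁻⁸×7.17×10⁻⁴×(1573)⁴ = 249 W.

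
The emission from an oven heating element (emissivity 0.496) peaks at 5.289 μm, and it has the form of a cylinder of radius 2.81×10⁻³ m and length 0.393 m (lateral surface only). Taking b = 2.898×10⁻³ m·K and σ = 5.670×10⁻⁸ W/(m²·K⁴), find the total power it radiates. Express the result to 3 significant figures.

P ≈ 17.6 W

Wien's law: T = b/λ_max = 2.898×10⁻³/5.289×10⁻⁶ = 547.930 K.
Lateral area A = 2πrL = 2π×2.81×10⁻³×0.393 = 6.93871×10⁻³ m².
Then P = εσAT⁴ = 0.496×5.670×10⁻⁸×6.93871×10⁻³×(547.930)⁴ = 17.6 W.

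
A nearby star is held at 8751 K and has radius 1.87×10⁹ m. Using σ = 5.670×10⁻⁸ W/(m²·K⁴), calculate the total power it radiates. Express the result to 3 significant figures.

Surface area A = 4πR² = 4π(1.87×10⁹ m)² = 4.39433×10¹⁹ m².
P = σAT⁴ = 5.670×10⁻⁸ × 4.39433×10¹⁹ × (8751)⁴ = 1.46×10²⁸ W.

P ≈ 1.46×10²⁸ W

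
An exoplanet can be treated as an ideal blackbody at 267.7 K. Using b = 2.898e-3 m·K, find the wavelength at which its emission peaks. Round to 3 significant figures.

λ_max ≈ 10.8 μm

Wien's displacement law: λ_max = b/T = (2.898×10⁻³ m·K)/(267.7 K) = 1.083×10⁻⁵ m.
That is 10.8 μm, in the infrared range.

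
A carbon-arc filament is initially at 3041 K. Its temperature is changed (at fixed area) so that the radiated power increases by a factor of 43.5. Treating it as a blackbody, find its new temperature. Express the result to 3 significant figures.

P ∝ T⁴, so T₂/T₁ = (P₂/P₁)^(1/4) = (43.5)^(1/4) = 2.56816.
T₂ = 3041 × 2.56816 = 7.81×10³ K.

T₂ ≈ 7.81×10³ K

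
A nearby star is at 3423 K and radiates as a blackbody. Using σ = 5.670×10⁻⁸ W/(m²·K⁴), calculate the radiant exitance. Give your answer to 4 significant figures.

Stefan–Boltzmann: I = σT⁴ = 5.670×10⁻⁸ × (3423)⁴ = 7.784×10⁶ W/m².

I ≈ 7.784×10⁶ W/m²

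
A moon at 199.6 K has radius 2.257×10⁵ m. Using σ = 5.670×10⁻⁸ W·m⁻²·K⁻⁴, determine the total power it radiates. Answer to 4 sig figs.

Surface area A = 4πR² = 4π(2.257×10⁵ m)² = 6.40137×10¹¹ m².
P = σAT⁴ = 5.670×10⁻⁸ × 6.40137×10¹¹ × (199.6)⁴ = 5.761×10¹³ W.

P ≈ 5.761×10¹³ W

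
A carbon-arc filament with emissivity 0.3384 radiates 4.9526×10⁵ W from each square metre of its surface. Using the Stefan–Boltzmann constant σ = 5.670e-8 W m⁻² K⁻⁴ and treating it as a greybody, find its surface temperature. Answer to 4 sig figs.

T ≈ 2254 K

I = εσT⁴, so T = (I/εσ)^(1/4) = (4.9526×10⁵/(0.3384×5.670×10⁻⁸))^(1/4) = 2254 K.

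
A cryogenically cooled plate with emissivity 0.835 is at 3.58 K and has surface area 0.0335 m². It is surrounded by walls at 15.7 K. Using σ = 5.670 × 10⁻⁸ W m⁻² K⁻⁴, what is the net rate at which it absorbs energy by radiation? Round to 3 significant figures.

Area A = 0.0335 m².
Net radiated power P_net = εσA(T⁴ − T₀⁴) = 0.835×5.670×10⁻⁸×0.0335×(3.58⁴ − 15.7⁴).
T⁴ − T₀⁴ = 164.260 − 60757.3 = -60593.0 K⁴, so P_net = -9.61×10⁻⁵ W — negative, meaning a net gain of 9.61×10⁻⁵ W.

Net gain ≈ 9.61×10⁻⁵ W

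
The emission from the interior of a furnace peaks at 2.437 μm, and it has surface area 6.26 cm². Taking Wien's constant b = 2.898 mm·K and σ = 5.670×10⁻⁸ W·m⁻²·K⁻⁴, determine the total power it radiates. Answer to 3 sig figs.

P ≈ 71.0 W

Wien's law: T = b/λ_max = 2.898×10⁻³/2.437×10⁻⁶ = 1189.17 K.
Area A = 6.26 cm² = 6.26×10⁻⁴ m².
Then P = σAT⁴ = 5.670×10⁻⁸×6.26×10⁻⁴×(1189.17)⁴ = 71.0 W.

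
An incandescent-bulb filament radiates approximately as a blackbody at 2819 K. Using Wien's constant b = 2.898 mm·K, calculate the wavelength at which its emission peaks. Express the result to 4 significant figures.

λ_max ≈ 1028 nm

Wien's displacement law: λ_max = b/T = (2.898×10⁻³ m·K)/(2819 K) = 1.0280×10⁻⁶ m.
That is 1028 nm, in the infrared range.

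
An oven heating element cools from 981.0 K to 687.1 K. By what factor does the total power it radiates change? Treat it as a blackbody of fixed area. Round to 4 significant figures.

P₂/P₁ ≈ 0.2407

P ∝ T⁴, so P₂/P₁ = (T₂/T₁)⁴ = (687.1/981.0)⁴ = (0.700408)⁴ = 0.2407.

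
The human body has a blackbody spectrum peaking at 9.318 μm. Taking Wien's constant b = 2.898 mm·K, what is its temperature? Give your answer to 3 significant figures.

Wien's law gives T = b/λ_max = (2.898×10⁻³ m·K)/(9.318×10⁻⁶ m) = 311 K.

T ≈ 311 K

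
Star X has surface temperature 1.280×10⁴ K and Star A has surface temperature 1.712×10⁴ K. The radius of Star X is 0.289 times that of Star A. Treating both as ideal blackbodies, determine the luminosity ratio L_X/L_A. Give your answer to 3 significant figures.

L ∝ R²T⁴, so L_X/L_A = (R_X/R_A)²(T_X/T_A)⁴ = (0.289)² × (1.280×10⁴/1.712×10⁴)⁴ = 0.083521 × 0.312482 = 0.0261.

L_X/L_A ≈ 0.0261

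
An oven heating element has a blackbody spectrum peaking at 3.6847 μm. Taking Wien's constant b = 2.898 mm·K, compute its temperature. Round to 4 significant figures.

Wien's law gives T = b/λ_max = (2.898×10⁻³ m·K)/(3.6847×10⁻⁶ m) = 786.5 K.

T ≈ 786.5 K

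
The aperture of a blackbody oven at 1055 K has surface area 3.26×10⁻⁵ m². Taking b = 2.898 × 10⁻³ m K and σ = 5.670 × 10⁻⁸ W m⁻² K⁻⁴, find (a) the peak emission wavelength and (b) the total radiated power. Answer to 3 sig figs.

(a) λ_max = b/T = 2.898×10⁻³/1055 = 2.747×10⁻⁶ m = 2.75×10³ nm.
Area A = 3.26×10⁻⁵ m².
(b) P = σAT⁴ = 5.670×10⁻⁸×3.26×10⁻⁵×(1055)⁴ = 2.29 W.

λ_max ≈ 2.75×10³ nm; P ≈ 2.29 W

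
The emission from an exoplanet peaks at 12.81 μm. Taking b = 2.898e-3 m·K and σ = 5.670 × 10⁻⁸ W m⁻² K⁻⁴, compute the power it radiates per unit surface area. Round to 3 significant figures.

Wien's law: T = b/λ_max = 2.898×10⁻³/1.281×10⁻⁵ = 226.230 K.
Then I = σT⁴ = 5.670×10⁻⁸×(226.230)⁴ = 149 W/m².

I ≈ 149 W/m²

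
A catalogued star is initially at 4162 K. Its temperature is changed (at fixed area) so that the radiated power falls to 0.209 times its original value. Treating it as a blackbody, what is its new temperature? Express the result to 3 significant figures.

T₂ ≈ 2.81×10³ K

P ∝ T⁴, so T₂/T₁ = (P₂/P₁)^(1/4) = (0.209)^(1/4) = 0.676140.
T₂ = 4162 × 0.676140 = 2.81×10³ K.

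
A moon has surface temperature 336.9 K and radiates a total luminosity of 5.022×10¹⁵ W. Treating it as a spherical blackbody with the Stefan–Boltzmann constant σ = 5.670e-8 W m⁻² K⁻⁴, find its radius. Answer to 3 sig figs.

R ≈ 7.40×10⁵ m

L = 4πR²σT⁴ ⇒ R = √(L/(4πσT⁴)).
σT⁴ = 730.444 W/m², so R = √(5.022×10¹⁵/(4π×730.444)) = 7.40×10⁵ m.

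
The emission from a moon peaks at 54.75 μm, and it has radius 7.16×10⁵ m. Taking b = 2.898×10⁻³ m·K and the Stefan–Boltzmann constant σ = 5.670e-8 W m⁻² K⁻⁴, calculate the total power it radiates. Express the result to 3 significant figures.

P ≈ 2.87×10¹² W

Wien's law: T = b/λ_max = 2.898×10⁻³/5.475×10⁻⁵ = 52.9315 K.
Surface area A = 4πR² = 4π(7.16×10⁵ m)² = 6.44223×10¹² m².
Then P = σAT⁴ = 5.670×10⁻⁸×6.44223×10¹²×(52.9315)⁴ = 2.87×10¹² W.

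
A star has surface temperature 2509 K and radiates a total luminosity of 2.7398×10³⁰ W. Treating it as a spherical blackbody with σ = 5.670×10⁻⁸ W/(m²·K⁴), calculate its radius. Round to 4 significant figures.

R ≈ 3.115×10¹¹ m

L = 4πR²σT⁴ ⇒ R = √(L/(4πσT⁴)).
σT⁴ = 2.24691×10⁶ W/m², so R = √(2.7398×10³⁰/(4π×2.24691×10⁶)) = 3.115×10¹¹ m.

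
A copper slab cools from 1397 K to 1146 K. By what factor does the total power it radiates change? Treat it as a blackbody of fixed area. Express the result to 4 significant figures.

P₂/P₁ ≈ 0.4528

P ∝ T⁴, so P₂/P₁ = (T₂/T₁)⁴ = (1146/1397)⁴ = (0.820329)⁴ = 0.4528.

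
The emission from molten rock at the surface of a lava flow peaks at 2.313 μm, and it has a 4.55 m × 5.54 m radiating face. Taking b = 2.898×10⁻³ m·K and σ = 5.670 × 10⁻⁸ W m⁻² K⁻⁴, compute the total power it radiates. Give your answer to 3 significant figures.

Wien's law: T = b/λ_max = 2.898×10⁻³/2.313×10⁻⁶ = 1252.92 K.
Area A = 4.55 × 5.54 = 25.207 m².
Then P = σAT⁴ = 5.670×10⁻⁸×25.207×(1252.92)⁴ = 3.52×10⁶ W.

P ≈ 3.52×10⁶ W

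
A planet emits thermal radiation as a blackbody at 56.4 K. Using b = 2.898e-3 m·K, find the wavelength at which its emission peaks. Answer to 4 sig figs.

λ_max ≈ 51.38 μm

Wien's displacement law: λ_max = b/T = (2.898×10⁻³ m·K)/(56.4 K) = 5.1383×10⁻⁵ m.
That is 51.38 μm, in the infrared range.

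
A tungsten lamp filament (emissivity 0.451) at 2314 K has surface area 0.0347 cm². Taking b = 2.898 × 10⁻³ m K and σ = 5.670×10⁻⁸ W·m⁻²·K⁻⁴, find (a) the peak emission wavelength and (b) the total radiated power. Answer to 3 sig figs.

λ_max ≈ 1.25 μm; P ≈ 2.54 W

(a) λ_max = b/T = 2.898×10⁻³/2314 = 1.252×10⁻⁶ m = 1.25 μm.
Area A = 0.0347 cm² = 3.47×10⁻⁶ m².
(b) P = εσAT⁴ = 0.451×5.670×10⁻⁸×3.47×10⁻⁶×(2314)⁴ = 2.54 W.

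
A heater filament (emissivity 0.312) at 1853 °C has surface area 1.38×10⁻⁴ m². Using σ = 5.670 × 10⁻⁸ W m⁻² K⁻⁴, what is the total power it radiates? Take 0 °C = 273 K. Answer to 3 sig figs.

T = 1853 °C + 273 = 2126 K.
Area A = 1.38×10⁻⁴ m².
P = εσAT⁴ = 0.312 × 5.670×10⁻⁸ × 1.38×10⁻⁴ × (2126)⁴ = 49.9 W.

P ≈ 49.9 W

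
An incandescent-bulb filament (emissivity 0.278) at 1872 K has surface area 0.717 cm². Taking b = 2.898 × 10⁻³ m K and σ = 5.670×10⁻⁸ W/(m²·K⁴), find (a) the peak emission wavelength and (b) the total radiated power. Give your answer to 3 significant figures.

(a) λ_max = b/T = 2.898×10⁻³/1872 = 1.548×10⁻⁶ m = 1.55 μm.
Area A = 0.717 cm² = 7.17×10⁻⁵ m².
(b) P = εσAT⁴ = 0.278×5.670×10⁻⁸×7.17×10⁻⁵×(1872)⁴ = 13.9 W.

λ_max ≈ 1.55 μm; P ≈ 13.9 W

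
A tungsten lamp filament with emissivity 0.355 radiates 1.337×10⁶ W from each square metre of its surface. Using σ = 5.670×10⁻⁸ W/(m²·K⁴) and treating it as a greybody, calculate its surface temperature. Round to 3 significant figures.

I = εσT⁴, so T = (I/εσ)^(1/4) = (1.337×10⁶/(0.355×5.670×10⁻⁸))^(1/4) = 2.85×10³ K.

T ≈ 2.85×10³ K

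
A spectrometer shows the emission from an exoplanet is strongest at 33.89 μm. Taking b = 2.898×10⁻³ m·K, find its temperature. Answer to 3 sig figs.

T ≈ 85.5 K

Wien's law gives T = b/λ_max = (2.898×10⁻³ m·K)/(3.389×10⁻⁵ m) = 85.5 K.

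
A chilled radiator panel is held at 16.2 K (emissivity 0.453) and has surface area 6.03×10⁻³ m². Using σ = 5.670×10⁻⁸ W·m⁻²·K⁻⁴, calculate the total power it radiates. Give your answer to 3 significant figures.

P ≈ 1.07×10⁻⁵ W

Area A = 6.03×10⁻³ m².
P = εσAT⁴ = 0.453 × 5.670×10⁻⁸ × 6.03×10⁻³ × (16.2)⁴ = 1.07×10⁻⁵ W.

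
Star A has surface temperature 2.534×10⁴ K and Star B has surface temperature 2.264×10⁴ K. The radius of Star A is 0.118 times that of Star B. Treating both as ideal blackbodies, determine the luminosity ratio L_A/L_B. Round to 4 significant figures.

L ∝ R²T⁴, so L_A/L_B = (R_A/R_B)²(T_A/T_B)⁴ = (0.118)² × (2.534×10⁴/2.264×10⁴)⁴ = 0.013924 × 1.56935 = 0.02185.

L_A/L_B ≈ 0.02185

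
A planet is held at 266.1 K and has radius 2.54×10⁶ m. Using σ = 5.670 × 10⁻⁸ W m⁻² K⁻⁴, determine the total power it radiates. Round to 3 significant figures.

P ≈ 2.30×10¹⁶ W

Surface area A = 4πR² = 4π(2.54×10⁶ m)² = 8.10732×10¹³ m².
P = σAT⁴ = 5.670×10⁻⁸ × 8.10732×10¹³ × (266.1)⁴ = 2.30×10¹⁶ W.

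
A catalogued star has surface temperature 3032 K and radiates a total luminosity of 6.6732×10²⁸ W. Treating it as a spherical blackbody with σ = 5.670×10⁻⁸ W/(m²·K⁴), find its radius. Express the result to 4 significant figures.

R ≈ 3.329×10¹⁰ m

L = 4πR²σT⁴ ⇒ R = √(L/(4πσT⁴)).
σT⁴ = 4.79181×10⁶ W/m², so R = √(6.6732×10²⁸/(4π×4.79181×10⁶)) = 3.329×10¹⁰ m.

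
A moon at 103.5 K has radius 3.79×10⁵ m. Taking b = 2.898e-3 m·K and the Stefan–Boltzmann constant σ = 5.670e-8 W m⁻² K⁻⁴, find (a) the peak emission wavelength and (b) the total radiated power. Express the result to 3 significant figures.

λ_max ≈ 28.0 μm; P ≈ 1.17×10¹³ W

(a) λ_max = b/T = 2.898×10⁻³/103.5 = 2.800×10⁻⁵ m = 28.0 μm.
Surface area A = 4πR² = 4π(3.79×10⁵ m)² = 1.80505×10¹² m².
(b) P = σAT⁴ = 5.670×10⁻⁸×1.80505×10¹²×(103.5)⁴ = 1.17×10¹³ W.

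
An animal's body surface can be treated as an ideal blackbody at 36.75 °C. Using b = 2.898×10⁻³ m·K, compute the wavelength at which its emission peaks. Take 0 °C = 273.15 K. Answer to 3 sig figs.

T = 36.75 °C + 273.15 = 309.90 K.
Wien's displacement law: λ_max = b/T = (2.898×10⁻³ m·K)/(309.90 K) = 9.351×10⁻⁶ m.
That is 9.35 μm, in the infrared range.

λ_max ≈ 9.35 μm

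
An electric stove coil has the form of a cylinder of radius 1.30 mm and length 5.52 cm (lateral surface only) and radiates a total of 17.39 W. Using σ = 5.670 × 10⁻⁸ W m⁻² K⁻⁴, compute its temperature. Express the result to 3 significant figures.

T ≈ 908 K

Lateral area A = 2πrL = 2π×1.30×10⁻³×0.0552 = 4.50881×10⁻⁴ m².
P = σAT⁴ ⇒ T = (P/(σA))^(1/4) = (17.39/(5.670×10⁻⁸×4.50881×10⁻⁴))^(1/4) = 908 K.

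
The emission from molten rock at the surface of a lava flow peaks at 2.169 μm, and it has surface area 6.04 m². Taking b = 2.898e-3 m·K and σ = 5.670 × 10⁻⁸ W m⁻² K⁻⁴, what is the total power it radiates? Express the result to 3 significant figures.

P ≈ 1.09×10⁶ W

Wien's law: T = b/λ_max = 2.898×10⁻³/2.169×10⁻⁶ = 1336.10 K.
Area A = 6.04 m².
Then P = σAT⁴ = 5.670×10⁻⁸×6.04×(1336.10)⁴ = 1.09×10⁶ W.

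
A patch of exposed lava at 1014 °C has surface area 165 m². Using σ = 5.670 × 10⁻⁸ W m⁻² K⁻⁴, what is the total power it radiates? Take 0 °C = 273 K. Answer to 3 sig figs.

P ≈ 2.57×10⁷ W

T = 1014 °C + 273 = 1287 K.
Area A = 165 m².
P = σAT⁴ = 5.670×10⁻⁸ × 165 × (1287)⁴ = 2.57×10⁷ W.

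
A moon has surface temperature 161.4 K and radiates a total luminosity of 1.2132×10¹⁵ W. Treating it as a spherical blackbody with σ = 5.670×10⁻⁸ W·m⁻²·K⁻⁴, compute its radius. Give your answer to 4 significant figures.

R ≈ 1.584×10⁶ m

L = 4πR²σT⁴ ⇒ R = √(L/(4πσT⁴)).
σT⁴ = 38.4766 W/m², so R = √(1.2132×10¹⁵/(4π×38.4766)) = 1.584×10⁶ m.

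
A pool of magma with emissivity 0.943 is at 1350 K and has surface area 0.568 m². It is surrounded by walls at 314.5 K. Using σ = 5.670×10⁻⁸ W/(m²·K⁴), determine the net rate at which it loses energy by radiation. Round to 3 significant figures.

Net loss ≈ 1.01×10⁵ W

Area A = 0.568 m².
Net radiated power P_net = εσA(T⁴ − T₀⁴) = 0.943×5.670×10⁻⁸×0.568×(1350⁴ − 314.5⁴).
T⁴ − T₀⁴ = 3.32151×10¹² − 9.78324×10⁹ = 3.31173×10¹² K⁴, so P_net = 1.01×10⁵ W.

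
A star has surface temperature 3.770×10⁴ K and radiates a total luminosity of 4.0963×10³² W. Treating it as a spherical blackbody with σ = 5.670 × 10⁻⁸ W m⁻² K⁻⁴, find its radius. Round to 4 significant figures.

R ≈ 1.687×10¹⁰ m

L = 4πR²σT⁴ ⇒ R = √(L/(4πσT⁴)).
σT⁴ = 1.14538×10¹¹ W/m², so R = √(4.0963×10³²/(4π×1.14538×10¹¹)) = 1.687×10¹⁰ m.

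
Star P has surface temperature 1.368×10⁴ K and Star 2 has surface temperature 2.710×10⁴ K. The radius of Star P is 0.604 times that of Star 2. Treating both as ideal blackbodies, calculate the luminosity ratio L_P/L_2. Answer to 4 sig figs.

L ∝ R²T⁴, so L_P/L_2 = (R_P/R_2)²(T_P/T_2)⁴ = (0.604)² × (1.368×10⁴/2.710×10⁴)⁴ = 0.364816 × 0.0649333 = 0.02369.

L_P/L_2 ≈ 0.02369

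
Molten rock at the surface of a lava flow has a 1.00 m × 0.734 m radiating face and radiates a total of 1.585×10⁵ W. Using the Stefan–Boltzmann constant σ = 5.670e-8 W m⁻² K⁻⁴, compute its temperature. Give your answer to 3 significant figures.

T ≈ 1.40×10³ K

Area A = 1.00 × 0.734 = 0.734 m².
P = σAT⁴ ⇒ T = (P/(σA))^(1/4) = (1.585×10⁵/(5.670×10⁻⁸×0.734))^(1/4) = 1.40×10³ K.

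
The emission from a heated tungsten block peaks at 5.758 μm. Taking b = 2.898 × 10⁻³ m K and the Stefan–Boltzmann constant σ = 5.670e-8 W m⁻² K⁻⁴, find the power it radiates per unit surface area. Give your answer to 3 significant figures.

I ≈ 3.64×10³ W/m²

Wien's law: T = b/λ_max = 2.898×10⁻³/5.758×10⁻⁶ = 503.300 K.
Then I = σT⁴ = 5.670×10⁻⁸×(503.300)⁴ = 3.64×10³ W/m².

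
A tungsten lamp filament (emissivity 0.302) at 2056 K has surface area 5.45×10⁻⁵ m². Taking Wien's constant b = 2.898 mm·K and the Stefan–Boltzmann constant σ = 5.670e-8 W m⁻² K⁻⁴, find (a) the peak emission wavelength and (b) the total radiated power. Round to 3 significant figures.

(a) λ_max = b/T = 2.898×10⁻³/2056 = 1.410×10⁻⁶ m = 1.41×10³ nm.
Area A = 5.45×10⁻⁵ m².
(b) P = εσAT⁴ = 0.302×5.670×10⁻⁸×5.45×10⁻⁵×(2056)⁴ = 16.7 W.

λ_max ≈ 1.41×10³ nm; P ≈ 16.7 W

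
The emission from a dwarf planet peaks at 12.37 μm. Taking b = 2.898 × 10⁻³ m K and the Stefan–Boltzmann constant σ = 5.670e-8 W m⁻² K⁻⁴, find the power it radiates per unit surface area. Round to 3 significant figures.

I ≈ 171 W/m²

Wien's law: T = b/λ_max = 2.898×10⁻³/1.237×10⁻⁵ = 234.276 K.
Then I = σT⁴ = 5.670×10⁻⁸×(234.276)⁴ = 171 W/m².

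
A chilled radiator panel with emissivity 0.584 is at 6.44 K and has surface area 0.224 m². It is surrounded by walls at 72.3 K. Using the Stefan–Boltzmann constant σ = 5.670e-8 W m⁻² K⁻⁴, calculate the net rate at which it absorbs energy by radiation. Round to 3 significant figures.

Area A = 0.224 m².
Net radiated power P_net = εσA(T⁴ − T₀⁴) = 0.584×5.670×10⁻⁸×0.224×(6.44⁴ − 72.3⁴).
T⁴ − T₀⁴ = 1720.06 − 2.73246×10⁷ = -2.73229×10⁷ K⁴, so P_net = -0.203 W — negative, meaning a net gain of 0.203 W.

Net gain ≈ 0.203 W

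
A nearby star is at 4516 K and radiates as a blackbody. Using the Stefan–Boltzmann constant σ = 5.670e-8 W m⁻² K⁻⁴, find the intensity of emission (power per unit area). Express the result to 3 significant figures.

I ≈ 2.36×10⁷ W/m²

Stefan–Boltzmann: I = σT⁴ = 5.670×10⁻⁸ × (4516)⁴ = 2.36×10⁷ W/m².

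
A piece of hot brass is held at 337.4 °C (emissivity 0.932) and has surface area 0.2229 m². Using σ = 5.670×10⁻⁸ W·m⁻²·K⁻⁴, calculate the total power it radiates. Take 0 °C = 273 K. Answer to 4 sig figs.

T = 337.4 °C + 273 = 610.4 K.
Area A = 0.2229 m².
P = εσAT⁴ = 0.932 × 5.670×10⁻⁸ × 0.2229 × (610.4)⁴ = 1635 W.

P ≈ 1635 W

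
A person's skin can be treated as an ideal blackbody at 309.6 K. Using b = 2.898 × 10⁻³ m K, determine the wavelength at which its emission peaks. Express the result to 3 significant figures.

Wien's displacement law: λ_max = b/T = (2.898×10⁻³ m·K)/(309.6 K) = 9.360×10⁻⁶ m.
That is 9.36 μm, in the infrared range.

λ_max ≈ 9.36 μm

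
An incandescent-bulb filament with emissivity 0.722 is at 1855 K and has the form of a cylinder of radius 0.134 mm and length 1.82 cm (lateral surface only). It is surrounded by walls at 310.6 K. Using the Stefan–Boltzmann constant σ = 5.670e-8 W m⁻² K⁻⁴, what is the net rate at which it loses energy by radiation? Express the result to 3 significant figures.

Net loss ≈ 7.42 W

Lateral area A = 2πrL = 2π×1.34×10⁻⁴×0.0182 = 1.53234×10⁻⁵ m².
Net radiated power P_net = εσA(T⁴ − T₀⁴) = 0.722×5.670×10⁻⁸×1.53234×10⁻⁵×(1855⁴ − 310.6⁴).
T⁴ − T₀⁴ = 1.18407×10¹³ − 9.30692×10⁹ = 1.18314×10¹³ K⁴, so P_net = 7.42 W.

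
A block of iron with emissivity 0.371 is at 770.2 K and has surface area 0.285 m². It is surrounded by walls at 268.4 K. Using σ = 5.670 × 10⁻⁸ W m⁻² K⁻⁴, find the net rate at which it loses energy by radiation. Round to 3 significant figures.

Net loss ≈ 2.08×10³ W

Area A = 0.285 m².
Net radiated power P_net = εσA(T⁴ − T₀⁴) = 0.371×5.670×10⁻⁸×0.285×(770.2⁴ − 268.4⁴).
T⁴ − T₀⁴ = 3.51896×10¹¹ − 5.18955×10⁹ = 3.46706×10¹¹ K⁴, so P_net = 2.08×10³ W.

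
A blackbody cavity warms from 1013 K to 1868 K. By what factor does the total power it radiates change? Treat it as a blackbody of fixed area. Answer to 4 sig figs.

P₂/P₁ ≈ 11.56

P ∝ T⁴, so P₂/P₁ = (T₂/T₁)⁴ = (1868/1013)⁴ = (1.84403)⁴ = 11.56.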